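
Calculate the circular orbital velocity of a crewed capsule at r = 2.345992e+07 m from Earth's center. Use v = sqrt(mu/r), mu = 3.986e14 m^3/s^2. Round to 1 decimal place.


Step 1: mu / r = 3.986e14 / 2.345992e+07 = 16990680.2751
Step 2: v = sqrt(16990680.2751) = 4122.0 m/s

4122.0


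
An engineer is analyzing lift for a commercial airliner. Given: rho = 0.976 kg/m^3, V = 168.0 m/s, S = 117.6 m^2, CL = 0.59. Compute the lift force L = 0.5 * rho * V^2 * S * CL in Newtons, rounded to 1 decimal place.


Step 1: Calculate dynamic pressure q = 0.5 * 0.976 * 168.0^2 = 0.5 * 0.976 * 28224.0 = 13773.312 Pa
Step 2: Multiply by wing area and lift coefficient: L = 13773.312 * 117.6 * 0.59
Step 3: L = 1619741.4912 * 0.59 = 955647.5 N

955647.5


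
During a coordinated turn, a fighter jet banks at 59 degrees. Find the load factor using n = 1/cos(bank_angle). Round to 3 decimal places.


Step 1: Convert 59 degrees to radians = 1.029744
Step 2: cos(59 deg) = 0.515038
Step 3: n = 1 / 0.515038 = 1.942

1.942


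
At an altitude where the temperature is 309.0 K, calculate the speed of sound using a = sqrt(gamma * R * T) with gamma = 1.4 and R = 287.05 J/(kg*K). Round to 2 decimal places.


Step 1: gamma * R * T = 1.4 * 287.05 * 309.0 = 124177.83
Step 2: a = sqrt(124177.83) = 352.39 m/s

352.39


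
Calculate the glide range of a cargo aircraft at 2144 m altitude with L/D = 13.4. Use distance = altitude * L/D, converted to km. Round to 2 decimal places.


Step 1: Glide distance = altitude * L/D = 2144 * 13.4 = 28729.6 m
Step 2: Convert to km: 28729.6 / 1000 = 28.73 km

28.73


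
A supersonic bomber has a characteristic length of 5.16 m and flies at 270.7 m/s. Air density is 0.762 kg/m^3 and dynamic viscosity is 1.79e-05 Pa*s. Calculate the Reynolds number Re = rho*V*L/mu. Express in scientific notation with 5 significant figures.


Step 1: Numerator = rho * V * L = 0.762 * 270.7 * 5.16 = 1064.370744
Step 2: Re = 1064.370744 / 1.79e-05
Step 3: Re = 5.9462e+07

5.9462e+07


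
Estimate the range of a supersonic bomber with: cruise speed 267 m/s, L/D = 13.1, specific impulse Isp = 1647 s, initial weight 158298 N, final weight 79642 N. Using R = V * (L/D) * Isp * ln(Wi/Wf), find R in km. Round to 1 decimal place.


Step 1: Coefficient = V * (L/D) * Isp = 267 * 13.1 * 1647 = 5760711.9 m
Step 2: Wi/Wf = 158298 / 79642 = 1.98762
Step 3: ln(1.98762) = 0.686938
Step 4: R = 5760711.9 * 0.686938 = 3957250.4 m = 3957.3 km

3957.3


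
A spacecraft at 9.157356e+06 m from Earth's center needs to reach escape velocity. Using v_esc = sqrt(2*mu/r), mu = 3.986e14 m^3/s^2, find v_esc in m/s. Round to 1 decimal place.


Step 1: 2*mu/r = 2 * 3.986e14 / 9.157356e+06 = 87055695.9891
Step 2: v_esc = sqrt(87055695.9891) = 9330.4 m/s

9330.4


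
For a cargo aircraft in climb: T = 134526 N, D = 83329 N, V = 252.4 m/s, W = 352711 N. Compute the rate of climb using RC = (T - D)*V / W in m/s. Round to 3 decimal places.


Step 1: Excess thrust = T - D = 134526 - 83329 = 51197 N
Step 2: Excess power = 51197 * 252.4 = 12922122.8 W
Step 3: RC = 12922122.8 / 352711 = 36.637 m/s

36.637


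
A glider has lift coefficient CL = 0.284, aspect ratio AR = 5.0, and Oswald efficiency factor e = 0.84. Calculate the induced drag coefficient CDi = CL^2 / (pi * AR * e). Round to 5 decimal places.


Step 1: CL^2 = 0.284^2 = 0.080656
Step 2: pi * AR * e = 3.14159 * 5.0 * 0.84 = 13.194689
Step 3: CDi = 0.080656 / 13.194689 = 0.00611

0.00611


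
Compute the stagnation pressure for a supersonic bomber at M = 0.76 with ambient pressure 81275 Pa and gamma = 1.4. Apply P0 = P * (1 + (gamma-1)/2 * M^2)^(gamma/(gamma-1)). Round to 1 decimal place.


Step 1: (gamma-1)/2 * M^2 = 0.2 * 0.5776 = 0.11552
Step 2: 1 + 0.11552 = 1.11552
Step 3: Exponent gamma/(gamma-1) = 3.5
Step 4: P0 = 81275 * 1.11552^3.5 = 119159.2 Pa

119159.2


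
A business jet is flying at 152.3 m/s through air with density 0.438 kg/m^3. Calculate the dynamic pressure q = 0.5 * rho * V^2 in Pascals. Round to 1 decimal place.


Step 1: V^2 = 152.3^2 = 23195.29
Step 2: q = 0.5 * 0.438 * 23195.29
Step 3: q = 5079.8 Pa

5079.8


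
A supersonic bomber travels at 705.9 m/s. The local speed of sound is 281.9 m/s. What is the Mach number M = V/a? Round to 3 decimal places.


Step 1: M = V / a = 705.9 / 281.9
Step 2: M = 2.504

2.504


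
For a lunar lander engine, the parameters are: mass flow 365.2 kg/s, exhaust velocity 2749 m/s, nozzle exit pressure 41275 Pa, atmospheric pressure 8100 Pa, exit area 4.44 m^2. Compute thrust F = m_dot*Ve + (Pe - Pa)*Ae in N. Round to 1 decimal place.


Step 1: Momentum thrust = m_dot * Ve = 365.2 * 2749 = 1003934.8 N
Step 2: Pressure thrust = (Pe - Pa) * Ae = (41275 - 8100) * 4.44 = 147297.00 N
Step 3: Total thrust F = 1003934.8 + 147297.00 = 1151231.8 N

1151231.8


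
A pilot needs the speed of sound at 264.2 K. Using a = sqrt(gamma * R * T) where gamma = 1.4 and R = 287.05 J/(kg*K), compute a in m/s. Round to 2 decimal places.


Step 1: gamma * R * T = 1.4 * 287.05 * 264.2 = 106174.054
Step 2: a = sqrt(106174.054) = 325.84 m/s

325.84


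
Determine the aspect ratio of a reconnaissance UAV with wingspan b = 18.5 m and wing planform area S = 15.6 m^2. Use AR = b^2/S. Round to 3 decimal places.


Step 1: b^2 = 18.5^2 = 342.25
Step 2: AR = 342.25 / 15.6 = 21.939

21.939


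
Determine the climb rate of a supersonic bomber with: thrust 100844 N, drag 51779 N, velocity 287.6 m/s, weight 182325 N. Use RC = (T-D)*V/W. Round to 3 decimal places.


Step 1: Excess thrust = T - D = 100844 - 51779 = 49065 N
Step 2: Excess power = 49065 * 287.6 = 14111094.0 W
Step 3: RC = 14111094.0 / 182325 = 77.395 m/s

77.395


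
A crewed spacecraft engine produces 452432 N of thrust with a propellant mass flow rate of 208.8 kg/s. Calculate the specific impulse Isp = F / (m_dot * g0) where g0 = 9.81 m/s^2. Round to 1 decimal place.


Step 1: m_dot * g0 = 208.8 * 9.81 = 2048.33
Step 2: Isp = 452432 / 2048.33 = 220.9 s

220.9


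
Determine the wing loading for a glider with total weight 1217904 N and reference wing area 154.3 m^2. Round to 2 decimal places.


Step 1: Wing loading = W / S = 1217904 / 154.3
Step 2: Wing loading = 7893.09 N/m^2

7893.09


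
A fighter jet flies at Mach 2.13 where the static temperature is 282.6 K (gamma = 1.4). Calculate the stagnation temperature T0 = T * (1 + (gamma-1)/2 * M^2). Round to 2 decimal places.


Step 1: (gamma-1)/2 = 0.2
Step 2: M^2 = 4.5369
Step 3: 1 + 0.2 * 4.5369 = 1.90738
Step 4: T0 = 282.6 * 1.90738 = 539.03 K

539.03


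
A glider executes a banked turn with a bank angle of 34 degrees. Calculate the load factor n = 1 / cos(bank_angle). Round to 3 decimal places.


Step 1: Convert 34 degrees to radians = 0.593412
Step 2: cos(34 deg) = 0.829038
Step 3: n = 1 / 0.829038 = 1.206

1.206


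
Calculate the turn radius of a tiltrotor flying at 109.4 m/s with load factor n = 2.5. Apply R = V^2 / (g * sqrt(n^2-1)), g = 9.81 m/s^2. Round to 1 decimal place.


Step 1: V^2 = 109.4^2 = 11968.36
Step 2: n^2 - 1 = 2.5^2 - 1 = 5.25
Step 3: sqrt(5.25) = 2.291288
Step 4: R = 11968.36 / (9.81 * 2.291288) = 532.5 m

532.5


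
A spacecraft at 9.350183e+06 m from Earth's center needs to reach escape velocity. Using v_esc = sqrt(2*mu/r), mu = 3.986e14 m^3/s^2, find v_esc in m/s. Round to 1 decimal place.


Step 1: 2*mu/r = 2 * 3.986e14 / 9.350183e+06 = 85260363.3533
Step 2: v_esc = sqrt(85260363.3533) = 9233.7 m/s

9233.7


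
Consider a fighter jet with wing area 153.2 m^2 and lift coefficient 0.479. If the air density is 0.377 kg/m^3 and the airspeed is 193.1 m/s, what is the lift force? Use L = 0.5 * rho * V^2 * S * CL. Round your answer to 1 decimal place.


Step 1: Calculate dynamic pressure q = 0.5 * 0.377 * 193.1^2 = 0.5 * 0.377 * 37287.61 = 7028.7145 Pa
Step 2: Multiply by wing area and lift coefficient: L = 7028.7145 * 153.2 * 0.479
Step 3: L = 1076799.0591 * 0.479 = 515786.7 N

515786.7


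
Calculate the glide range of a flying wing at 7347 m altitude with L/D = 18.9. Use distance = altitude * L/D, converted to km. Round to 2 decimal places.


Step 1: Glide distance = altitude * L/D = 7347 * 18.9 = 138858.3 m
Step 2: Convert to km: 138858.3 / 1000 = 138.86 km

138.86


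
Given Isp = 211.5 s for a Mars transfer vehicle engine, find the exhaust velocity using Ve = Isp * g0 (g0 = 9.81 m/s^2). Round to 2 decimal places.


Step 1: Ve = Isp * g0 = 211.5 * 9.81
Step 2: Ve = 2074.82 m/s

2074.82


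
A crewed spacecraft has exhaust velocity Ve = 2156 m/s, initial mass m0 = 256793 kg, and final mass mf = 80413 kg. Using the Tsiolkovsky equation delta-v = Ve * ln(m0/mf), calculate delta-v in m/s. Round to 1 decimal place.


Step 1: Mass ratio m0/mf = 256793 / 80413 = 3.193426
Step 2: ln(3.193426) = 1.161094
Step 3: delta-v = 2156 * 1.161094 = 2503.3 m/s

2503.3


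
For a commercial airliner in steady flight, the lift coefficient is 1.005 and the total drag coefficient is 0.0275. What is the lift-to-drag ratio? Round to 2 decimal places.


Step 1: L/D = CL / CD = 1.005 / 0.0275
Step 2: L/D = 36.55

36.55


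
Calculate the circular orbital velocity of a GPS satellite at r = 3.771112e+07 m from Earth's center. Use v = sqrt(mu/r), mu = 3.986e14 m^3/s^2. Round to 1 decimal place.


Step 1: mu / r = 3.986e14 / 3.771112e+07 = 10569826.6188
Step 2: v = sqrt(10569826.6188) = 3251.1 m/s

3251.1


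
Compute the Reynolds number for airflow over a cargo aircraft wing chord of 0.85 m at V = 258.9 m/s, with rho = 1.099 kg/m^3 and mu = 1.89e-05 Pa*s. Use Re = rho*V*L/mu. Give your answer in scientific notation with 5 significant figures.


Step 1: Numerator = rho * V * L = 1.099 * 258.9 * 0.85 = 241.851435
Step 2: Re = 241.851435 / 1.89e-05
Step 3: Re = 1.2796e+07

1.2796e+07


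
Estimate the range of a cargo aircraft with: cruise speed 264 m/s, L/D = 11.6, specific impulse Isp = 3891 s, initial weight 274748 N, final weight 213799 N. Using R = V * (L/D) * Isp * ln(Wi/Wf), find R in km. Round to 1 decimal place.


Step 1: Coefficient = V * (L/D) * Isp = 264 * 11.6 * 3891 = 11915798.4 m
Step 2: Wi/Wf = 274748 / 213799 = 1.285076
Step 3: ln(1.285076) = 0.250818
Step 4: R = 11915798.4 * 0.250818 = 2988696.6 m = 2988.7 km

2988.7


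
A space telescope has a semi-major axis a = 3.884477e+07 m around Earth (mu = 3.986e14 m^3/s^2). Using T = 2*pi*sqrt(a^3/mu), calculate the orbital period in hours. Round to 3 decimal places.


Step 1: a^3 / mu = 5.861350e+22 / 3.986e14 = 1.470484e+08
Step 2: sqrt(1.470484e+08) = 12126.3524 s
Step 3: T = 2*pi * 12126.3524 = 76192.12 s
Step 4: T in hours = 76192.12 / 3600 = 21.164 hours

21.164


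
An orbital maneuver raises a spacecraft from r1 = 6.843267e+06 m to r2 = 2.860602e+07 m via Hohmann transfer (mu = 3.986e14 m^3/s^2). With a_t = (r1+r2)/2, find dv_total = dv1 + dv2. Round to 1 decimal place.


Step 1: Transfer semi-major axis a_t = (6.843267e+06 + 2.860602e+07) / 2 = 1.772464e+07 m
Step 2: v1 (circular at r1) = sqrt(mu/r1) = 7631.97 m/s
Step 3: v_t1 = sqrt(mu*(2/r1 - 1/a_t)) = 9695.65 m/s
Step 4: dv1 = |9695.65 - 7631.97| = 2063.67 m/s
Step 5: v2 (circular at r2) = 3732.84 m/s, v_t2 = 2319.44 m/s
Step 6: dv2 = |3732.84 - 2319.44| = 1413.41 m/s
Step 7: Total delta-v = 2063.67 + 1413.41 = 3477.1 m/s

3477.1


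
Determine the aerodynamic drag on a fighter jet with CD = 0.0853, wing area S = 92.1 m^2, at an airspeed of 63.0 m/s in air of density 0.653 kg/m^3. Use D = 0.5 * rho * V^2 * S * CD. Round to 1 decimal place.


Step 1: Dynamic pressure q = 0.5 * 0.653 * 63.0^2 = 1295.8785 Pa
Step 2: Drag D = q * S * CD = 1295.8785 * 92.1 * 0.0853
Step 3: D = 10180.6 N

10180.6


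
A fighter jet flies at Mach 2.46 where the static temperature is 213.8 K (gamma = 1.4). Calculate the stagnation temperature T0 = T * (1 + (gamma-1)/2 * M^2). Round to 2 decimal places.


Step 1: (gamma-1)/2 = 0.2
Step 2: M^2 = 6.0516
Step 3: 1 + 0.2 * 6.0516 = 2.21032
Step 4: T0 = 213.8 * 2.21032 = 472.57 K

472.57


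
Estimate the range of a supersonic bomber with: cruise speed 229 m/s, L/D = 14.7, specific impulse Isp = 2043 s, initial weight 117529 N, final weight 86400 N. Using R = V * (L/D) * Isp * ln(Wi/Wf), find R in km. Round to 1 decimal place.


Step 1: Coefficient = V * (L/D) * Isp = 229 * 14.7 * 2043 = 6877350.9 m
Step 2: Wi/Wf = 117529 / 86400 = 1.360289
Step 3: ln(1.360289) = 0.307697
Step 4: R = 6877350.9 * 0.307697 = 2116143.2 m = 2116.1 km

2116.1


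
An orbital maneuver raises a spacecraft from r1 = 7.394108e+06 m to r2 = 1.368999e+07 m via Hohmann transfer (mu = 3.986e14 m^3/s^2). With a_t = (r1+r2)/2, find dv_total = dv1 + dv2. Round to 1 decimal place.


Step 1: Transfer semi-major axis a_t = (7.394108e+06 + 1.368999e+07) / 2 = 1.054205e+07 m
Step 2: v1 (circular at r1) = sqrt(mu/r1) = 7342.19 m/s
Step 3: v_t1 = sqrt(mu*(2/r1 - 1/a_t)) = 8366.9 m/s
Step 4: dv1 = |8366.9 - 7342.19| = 1024.71 m/s
Step 5: v2 (circular at r2) = 5395.94 m/s, v_t2 = 4519.05 m/s
Step 6: dv2 = |5395.94 - 4519.05| = 876.89 m/s
Step 7: Total delta-v = 1024.71 + 876.89 = 1901.6 m/s

1901.6


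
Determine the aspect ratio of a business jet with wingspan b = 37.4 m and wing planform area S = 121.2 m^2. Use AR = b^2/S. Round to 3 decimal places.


Step 1: b^2 = 37.4^2 = 1398.76
Step 2: AR = 1398.76 / 121.2 = 11.541

11.541


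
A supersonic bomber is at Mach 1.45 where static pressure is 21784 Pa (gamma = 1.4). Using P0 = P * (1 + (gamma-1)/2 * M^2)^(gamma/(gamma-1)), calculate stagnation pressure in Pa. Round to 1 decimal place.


Step 1: (gamma-1)/2 * M^2 = 0.2 * 2.1025 = 0.4205
Step 2: 1 + 0.4205 = 1.4205
Step 3: Exponent gamma/(gamma-1) = 3.5
Step 4: P0 = 21784 * 1.4205^3.5 = 74418.7 Pa

74418.7


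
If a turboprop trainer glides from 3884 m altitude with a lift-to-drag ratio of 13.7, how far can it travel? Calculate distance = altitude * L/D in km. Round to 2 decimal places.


Step 1: Glide distance = altitude * L/D = 3884 * 13.7 = 53210.8 m
Step 2: Convert to km: 53210.8 / 1000 = 53.21 km

53.21


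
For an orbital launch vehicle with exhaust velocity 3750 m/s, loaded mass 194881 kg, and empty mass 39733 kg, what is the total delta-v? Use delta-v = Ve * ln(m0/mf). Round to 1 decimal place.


Step 1: Mass ratio m0/mf = 194881 / 39733 = 4.904764
Step 2: ln(4.904764) = 1.590207
Step 3: delta-v = 3750 * 1.590207 = 5963.3 m/s

5963.3


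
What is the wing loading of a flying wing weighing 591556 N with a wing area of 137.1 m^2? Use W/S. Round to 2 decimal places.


Step 1: Wing loading = W / S = 591556 / 137.1
Step 2: Wing loading = 4314.78 N/m^2

4314.78


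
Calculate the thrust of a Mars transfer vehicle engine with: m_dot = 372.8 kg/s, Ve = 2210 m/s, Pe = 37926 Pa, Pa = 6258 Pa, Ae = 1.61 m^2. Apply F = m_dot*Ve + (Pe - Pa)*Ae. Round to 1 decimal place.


Step 1: Momentum thrust = m_dot * Ve = 372.8 * 2210 = 823888.0 N
Step 2: Pressure thrust = (Pe - Pa) * Ae = (37926 - 6258) * 1.61 = 50985.48 N
Step 3: Total thrust F = 823888.0 + 50985.48 = 874873.5 N

874873.5


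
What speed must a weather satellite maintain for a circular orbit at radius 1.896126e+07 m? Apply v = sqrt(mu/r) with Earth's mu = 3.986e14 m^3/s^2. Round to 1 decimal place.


Step 1: mu / r = 3.986e14 / 1.896126e+07 = 21021809.7321
Step 2: v = sqrt(21021809.7321) = 4585.0 m/s

4585.0


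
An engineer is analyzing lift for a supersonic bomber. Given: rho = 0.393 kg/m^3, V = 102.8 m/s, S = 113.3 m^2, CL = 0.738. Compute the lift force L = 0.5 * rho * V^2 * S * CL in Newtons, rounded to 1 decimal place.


Step 1: Calculate dynamic pressure q = 0.5 * 0.393 * 102.8^2 = 0.5 * 0.393 * 10567.84 = 2076.5806 Pa
Step 2: Multiply by wing area and lift coefficient: L = 2076.5806 * 113.3 * 0.738
Step 3: L = 235276.5774 * 0.738 = 173634.1 N

173634.1


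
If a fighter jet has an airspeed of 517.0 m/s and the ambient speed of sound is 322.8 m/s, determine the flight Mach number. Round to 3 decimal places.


Step 1: M = V / a = 517.0 / 322.8
Step 2: M = 1.602

1.602


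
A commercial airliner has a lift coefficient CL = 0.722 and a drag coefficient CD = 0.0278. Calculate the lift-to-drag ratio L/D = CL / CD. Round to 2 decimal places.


Step 1: L/D = CL / CD = 0.722 / 0.0278
Step 2: L/D = 25.97

25.97


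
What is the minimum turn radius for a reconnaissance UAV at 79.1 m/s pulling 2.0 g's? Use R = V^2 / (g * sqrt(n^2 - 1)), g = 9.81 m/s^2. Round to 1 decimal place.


Step 1: V^2 = 79.1^2 = 6256.81
Step 2: n^2 - 1 = 2.0^2 - 1 = 3.0
Step 3: sqrt(3.0) = 1.732051
Step 4: R = 6256.81 / (9.81 * 1.732051) = 368.2 m

368.2


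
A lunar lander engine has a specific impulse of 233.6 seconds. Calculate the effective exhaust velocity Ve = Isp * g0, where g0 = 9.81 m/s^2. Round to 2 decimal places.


Step 1: Ve = Isp * g0 = 233.6 * 9.81
Step 2: Ve = 2291.62 m/s

2291.62


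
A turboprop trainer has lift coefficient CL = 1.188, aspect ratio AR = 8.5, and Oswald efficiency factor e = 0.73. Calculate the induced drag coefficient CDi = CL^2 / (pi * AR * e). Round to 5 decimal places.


Step 1: CL^2 = 1.188^2 = 1.411344
Step 2: pi * AR * e = 3.14159 * 8.5 * 0.73 = 19.493582
Step 3: CDi = 1.411344 / 19.493582 = 0.07240

0.07240


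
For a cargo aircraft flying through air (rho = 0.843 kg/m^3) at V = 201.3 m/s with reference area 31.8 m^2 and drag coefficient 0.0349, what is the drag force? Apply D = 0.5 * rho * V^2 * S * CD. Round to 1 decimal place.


Step 1: Dynamic pressure q = 0.5 * 0.843 * 201.3^2 = 17079.8923 Pa
Step 2: Drag D = q * S * CD = 17079.8923 * 31.8 * 0.0349
Step 3: D = 18955.6 N

18955.6


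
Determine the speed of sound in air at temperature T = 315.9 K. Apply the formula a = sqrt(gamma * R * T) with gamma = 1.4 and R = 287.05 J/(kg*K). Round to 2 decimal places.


Step 1: gamma * R * T = 1.4 * 287.05 * 315.9 = 126950.733
Step 2: a = sqrt(126950.733) = 356.30 m/s

356.30


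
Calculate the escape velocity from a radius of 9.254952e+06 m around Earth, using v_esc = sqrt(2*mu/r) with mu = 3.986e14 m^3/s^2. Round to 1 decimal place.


Step 1: 2*mu/r = 2 * 3.986e14 / 9.254952e+06 = 86137669.8658
Step 2: v_esc = sqrt(86137669.8658) = 9281.0 m/s

9281.0


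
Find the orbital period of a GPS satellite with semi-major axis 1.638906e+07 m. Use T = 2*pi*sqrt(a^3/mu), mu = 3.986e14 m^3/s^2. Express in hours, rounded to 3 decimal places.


Step 1: a^3 / mu = 4.402123e+21 / 3.986e14 = 1.104396e+07
Step 2: sqrt(1.104396e+07) = 3323.2455 s
Step 3: T = 2*pi * 3323.2455 = 20880.57 s
Step 4: T in hours = 20880.57 / 3600 = 5.800 hours

5.800


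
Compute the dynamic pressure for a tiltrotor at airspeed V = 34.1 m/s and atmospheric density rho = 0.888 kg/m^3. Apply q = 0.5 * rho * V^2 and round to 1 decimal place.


Step 1: V^2 = 34.1^2 = 1162.81
Step 2: q = 0.5 * 0.888 * 1162.81
Step 3: q = 516.3 Pa

516.3


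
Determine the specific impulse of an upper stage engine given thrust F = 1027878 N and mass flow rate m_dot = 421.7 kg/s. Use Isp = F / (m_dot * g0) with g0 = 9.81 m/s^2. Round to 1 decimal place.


Step 1: m_dot * g0 = 421.7 * 9.81 = 4136.88
Step 2: Isp = 1027878 / 4136.88 = 248.5 s

248.5


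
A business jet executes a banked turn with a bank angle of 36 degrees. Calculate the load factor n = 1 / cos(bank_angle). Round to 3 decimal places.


Step 1: Convert 36 degrees to radians = 0.628319
Step 2: cos(36 deg) = 0.809017
Step 3: n = 1 / 0.809017 = 1.236

1.236


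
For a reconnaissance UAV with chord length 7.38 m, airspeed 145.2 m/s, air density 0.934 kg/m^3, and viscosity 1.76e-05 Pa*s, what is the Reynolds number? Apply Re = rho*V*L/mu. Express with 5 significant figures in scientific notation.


Step 1: Numerator = rho * V * L = 0.934 * 145.2 * 7.38 = 1000.851984
Step 2: Re = 1000.851984 / 1.76e-05
Step 3: Re = 5.6867e+07

5.6867e+07


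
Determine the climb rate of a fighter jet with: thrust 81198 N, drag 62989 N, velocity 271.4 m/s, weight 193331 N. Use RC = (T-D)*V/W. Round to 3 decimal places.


Step 1: Excess thrust = T - D = 81198 - 62989 = 18209 N
Step 2: Excess power = 18209 * 271.4 = 4941922.6 W
Step 3: RC = 4941922.6 / 193331 = 25.562 m/s

25.562


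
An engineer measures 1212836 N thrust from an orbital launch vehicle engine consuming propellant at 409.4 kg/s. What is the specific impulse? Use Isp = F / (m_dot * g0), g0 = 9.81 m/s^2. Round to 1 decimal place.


Step 1: m_dot * g0 = 409.4 * 9.81 = 4016.21
Step 2: Isp = 1212836 / 4016.21 = 302.0 s

302.0


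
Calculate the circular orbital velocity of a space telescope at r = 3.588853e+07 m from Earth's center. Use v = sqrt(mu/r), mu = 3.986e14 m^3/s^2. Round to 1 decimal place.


Step 1: mu / r = 3.986e14 / 3.588853e+07 = 11106612.6141
Step 2: v = sqrt(11106612.6141) = 3332.7 m/s

3332.7


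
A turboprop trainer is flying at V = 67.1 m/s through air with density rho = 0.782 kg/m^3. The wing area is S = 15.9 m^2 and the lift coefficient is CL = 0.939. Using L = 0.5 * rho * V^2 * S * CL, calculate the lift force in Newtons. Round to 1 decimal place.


Step 1: Calculate dynamic pressure q = 0.5 * 0.782 * 67.1^2 = 0.5 * 0.782 * 4502.41 = 1760.4423 Pa
Step 2: Multiply by wing area and lift coefficient: L = 1760.4423 * 15.9 * 0.939
Step 3: L = 27991.0327 * 0.939 = 26283.6 N

26283.6


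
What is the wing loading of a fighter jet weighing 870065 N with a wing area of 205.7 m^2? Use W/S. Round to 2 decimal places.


Step 1: Wing loading = W / S = 870065 / 205.7
Step 2: Wing loading = 4229.78 N/m^2

4229.78


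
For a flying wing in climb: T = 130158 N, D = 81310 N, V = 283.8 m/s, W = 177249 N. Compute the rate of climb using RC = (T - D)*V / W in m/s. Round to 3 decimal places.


Step 1: Excess thrust = T - D = 130158 - 81310 = 48848 N
Step 2: Excess power = 48848 * 283.8 = 13863062.4 W
Step 3: RC = 13863062.4 / 177249 = 78.212 m/s

78.212


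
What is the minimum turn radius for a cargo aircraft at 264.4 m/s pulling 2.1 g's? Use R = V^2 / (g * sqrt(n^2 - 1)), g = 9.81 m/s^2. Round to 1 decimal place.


Step 1: V^2 = 264.4^2 = 69907.36
Step 2: n^2 - 1 = 2.1^2 - 1 = 3.41
Step 3: sqrt(3.41) = 1.846619
Step 4: R = 69907.36 / (9.81 * 1.846619) = 3859.0 m

3859.0


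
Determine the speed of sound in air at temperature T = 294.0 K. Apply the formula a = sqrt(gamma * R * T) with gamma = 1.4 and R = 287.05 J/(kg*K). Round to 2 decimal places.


Step 1: gamma * R * T = 1.4 * 287.05 * 294.0 = 118149.78
Step 2: a = sqrt(118149.78) = 343.73 m/s

343.73


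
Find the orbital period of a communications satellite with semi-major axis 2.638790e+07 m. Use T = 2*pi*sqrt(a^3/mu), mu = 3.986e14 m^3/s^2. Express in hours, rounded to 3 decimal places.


Step 1: a^3 / mu = 1.837446e+22 / 3.986e14 = 4.609748e+07
Step 2: sqrt(4.609748e+07) = 6789.5126 s
Step 3: T = 2*pi * 6789.5126 = 42659.77 s
Step 4: T in hours = 42659.77 / 3600 = 11.850 hours

11.850


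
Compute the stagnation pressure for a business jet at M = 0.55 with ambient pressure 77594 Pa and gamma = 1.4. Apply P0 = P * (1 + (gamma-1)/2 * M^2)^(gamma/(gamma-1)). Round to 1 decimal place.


Step 1: (gamma-1)/2 * M^2 = 0.2 * 0.3025 = 0.0605
Step 2: 1 + 0.0605 = 1.0605
Step 3: Exponent gamma/(gamma-1) = 3.5
Step 4: P0 = 77594 * 1.0605^3.5 = 95305.0 Pa

95305.0


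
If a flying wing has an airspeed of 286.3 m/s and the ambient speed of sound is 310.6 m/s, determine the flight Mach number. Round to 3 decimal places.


Step 1: M = V / a = 286.3 / 310.6
Step 2: M = 0.922

0.922


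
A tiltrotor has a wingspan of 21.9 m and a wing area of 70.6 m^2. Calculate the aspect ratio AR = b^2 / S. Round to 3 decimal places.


Step 1: b^2 = 21.9^2 = 479.61
Step 2: AR = 479.61 / 70.6 = 6.793

6.793


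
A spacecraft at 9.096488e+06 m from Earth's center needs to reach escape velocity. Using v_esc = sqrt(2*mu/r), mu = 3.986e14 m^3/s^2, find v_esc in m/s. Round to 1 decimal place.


Step 1: 2*mu/r = 2 * 3.986e14 / 9.096488e+06 = 87638218.1783
Step 2: v_esc = sqrt(87638218.1783) = 9361.5 m/s

9361.5


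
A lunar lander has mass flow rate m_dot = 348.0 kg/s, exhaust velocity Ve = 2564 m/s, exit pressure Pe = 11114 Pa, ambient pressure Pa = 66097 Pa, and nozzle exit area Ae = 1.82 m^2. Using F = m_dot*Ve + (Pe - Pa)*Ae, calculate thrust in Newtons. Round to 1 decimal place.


Step 1: Momentum thrust = m_dot * Ve = 348.0 * 2564 = 892272.0 N
Step 2: Pressure thrust = (Pe - Pa) * Ae = (11114 - 66097) * 1.82 = -100069.06 N
Step 3: Total thrust F = 892272.0 + -100069.06 = 792202.9 N

792202.9


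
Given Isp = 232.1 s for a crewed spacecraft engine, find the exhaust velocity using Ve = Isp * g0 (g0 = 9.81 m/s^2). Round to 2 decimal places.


Step 1: Ve = Isp * g0 = 232.1 * 9.81
Step 2: Ve = 2276.90 m/s

2276.90


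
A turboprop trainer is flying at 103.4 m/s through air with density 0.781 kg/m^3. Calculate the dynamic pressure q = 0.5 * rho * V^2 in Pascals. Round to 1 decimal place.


Step 1: V^2 = 103.4^2 = 10691.56
Step 2: q = 0.5 * 0.781 * 10691.56
Step 3: q = 4175.1 Pa

4175.1


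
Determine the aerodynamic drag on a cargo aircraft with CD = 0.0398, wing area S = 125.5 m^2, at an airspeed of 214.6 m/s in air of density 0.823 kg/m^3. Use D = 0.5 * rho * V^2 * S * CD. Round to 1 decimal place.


Step 1: Dynamic pressure q = 0.5 * 0.823 * 214.6^2 = 18950.8753 Pa
Step 2: Drag D = q * S * CD = 18950.8753 * 125.5 * 0.0398
Step 3: D = 94657.7 N

94657.7


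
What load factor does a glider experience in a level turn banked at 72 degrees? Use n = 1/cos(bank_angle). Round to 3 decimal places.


Step 1: Convert 72 degrees to radians = 1.256637
Step 2: cos(72 deg) = 0.309017
Step 3: n = 1 / 0.309017 = 3.236

3.236


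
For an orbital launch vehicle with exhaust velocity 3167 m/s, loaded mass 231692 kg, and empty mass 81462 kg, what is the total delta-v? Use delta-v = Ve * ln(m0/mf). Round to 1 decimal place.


Step 1: Mass ratio m0/mf = 231692 / 81462 = 2.844173
Step 2: ln(2.844173) = 1.045272
Step 3: delta-v = 3167 * 1.045272 = 3310.4 m/s

3310.4


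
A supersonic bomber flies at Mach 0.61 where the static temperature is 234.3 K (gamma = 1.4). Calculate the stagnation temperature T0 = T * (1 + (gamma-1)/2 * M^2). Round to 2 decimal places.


Step 1: (gamma-1)/2 = 0.2
Step 2: M^2 = 0.3721
Step 3: 1 + 0.2 * 0.3721 = 1.07442
Step 4: T0 = 234.3 * 1.07442 = 251.74 K

251.74


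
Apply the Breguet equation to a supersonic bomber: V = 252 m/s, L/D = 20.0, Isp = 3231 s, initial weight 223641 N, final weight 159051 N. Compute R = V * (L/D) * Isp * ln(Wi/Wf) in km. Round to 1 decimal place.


Step 1: Coefficient = V * (L/D) * Isp = 252 * 20.0 * 3231 = 16284240.0 m
Step 2: Wi/Wf = 223641 / 159051 = 1.406096
Step 3: ln(1.406096) = 0.340817
Step 4: R = 16284240.0 * 0.340817 = 5549948.8 m = 5549.9 km

5549.9


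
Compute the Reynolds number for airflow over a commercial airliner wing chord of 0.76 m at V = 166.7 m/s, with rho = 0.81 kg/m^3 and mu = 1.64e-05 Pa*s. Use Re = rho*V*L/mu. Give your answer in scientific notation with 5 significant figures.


Step 1: Numerator = rho * V * L = 0.81 * 166.7 * 0.76 = 102.62052
Step 2: Re = 102.62052 / 1.64e-05
Step 3: Re = 6.2573e+06

6.2573e+06


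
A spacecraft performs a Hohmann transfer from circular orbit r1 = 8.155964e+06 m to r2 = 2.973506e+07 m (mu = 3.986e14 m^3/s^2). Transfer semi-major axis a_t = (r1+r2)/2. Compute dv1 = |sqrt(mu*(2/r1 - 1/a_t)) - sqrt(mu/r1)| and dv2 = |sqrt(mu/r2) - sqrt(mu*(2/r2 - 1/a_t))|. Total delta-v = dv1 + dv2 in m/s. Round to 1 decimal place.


Step 1: Transfer semi-major axis a_t = (8.155964e+06 + 2.973506e+07) / 2 = 1.894551e+07 m
Step 2: v1 (circular at r1) = sqrt(mu/r1) = 6990.87 m/s
Step 3: v_t1 = sqrt(mu*(2/r1 - 1/a_t)) = 8758.15 m/s
Step 4: dv1 = |8758.15 - 6990.87| = 1767.28 m/s
Step 5: v2 (circular at r2) = 3661.29 m/s, v_t2 = 2402.25 m/s
Step 6: dv2 = |3661.29 - 2402.25| = 1259.04 m/s
Step 7: Total delta-v = 1767.28 + 1259.04 = 3026.3 m/s

3026.3


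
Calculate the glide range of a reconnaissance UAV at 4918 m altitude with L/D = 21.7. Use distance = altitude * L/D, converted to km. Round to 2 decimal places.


Step 1: Glide distance = altitude * L/D = 4918 * 21.7 = 106720.6 m
Step 2: Convert to km: 106720.6 / 1000 = 106.72 km

106.72


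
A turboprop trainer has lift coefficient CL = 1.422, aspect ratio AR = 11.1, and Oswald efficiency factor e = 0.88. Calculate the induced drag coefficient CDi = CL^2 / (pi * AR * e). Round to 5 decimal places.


Step 1: CL^2 = 1.422^2 = 2.022084
Step 2: pi * AR * e = 3.14159 * 11.1 * 0.88 = 30.687077
Step 3: CDi = 2.022084 / 30.687077 = 0.06589

0.06589


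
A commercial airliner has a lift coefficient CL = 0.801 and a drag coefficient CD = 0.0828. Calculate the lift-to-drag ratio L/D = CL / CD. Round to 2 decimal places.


Step 1: L/D = CL / CD = 0.801 / 0.0828
Step 2: L/D = 9.67

9.67


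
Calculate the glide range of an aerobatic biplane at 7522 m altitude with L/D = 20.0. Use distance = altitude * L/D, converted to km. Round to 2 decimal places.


Step 1: Glide distance = altitude * L/D = 7522 * 20.0 = 150440.0 m
Step 2: Convert to km: 150440.0 / 1000 = 150.44 km

150.44


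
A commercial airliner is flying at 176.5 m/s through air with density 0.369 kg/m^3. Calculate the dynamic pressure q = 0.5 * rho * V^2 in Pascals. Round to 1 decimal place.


Step 1: V^2 = 176.5^2 = 31152.25
Step 2: q = 0.5 * 0.369 * 31152.25
Step 3: q = 5747.6 Pa

5747.6


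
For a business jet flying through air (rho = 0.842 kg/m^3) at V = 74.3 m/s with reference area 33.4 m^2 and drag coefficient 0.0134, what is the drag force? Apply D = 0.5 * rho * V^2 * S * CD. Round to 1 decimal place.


Step 1: Dynamic pressure q = 0.5 * 0.842 * 74.3^2 = 2324.1263 Pa
Step 2: Drag D = q * S * CD = 2324.1263 * 33.4 * 0.0134
Step 3: D = 1040.2 N

1040.2


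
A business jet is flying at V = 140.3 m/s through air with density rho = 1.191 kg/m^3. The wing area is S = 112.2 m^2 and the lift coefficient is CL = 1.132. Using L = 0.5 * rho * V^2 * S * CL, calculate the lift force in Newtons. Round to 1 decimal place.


Step 1: Calculate dynamic pressure q = 0.5 * 1.191 * 140.3^2 = 0.5 * 1.191 * 19684.09 = 11721.8756 Pa
Step 2: Multiply by wing area and lift coefficient: L = 11721.8756 * 112.2 * 1.132
Step 3: L = 1315194.4418 * 1.132 = 1488800.1 N

1488800.1


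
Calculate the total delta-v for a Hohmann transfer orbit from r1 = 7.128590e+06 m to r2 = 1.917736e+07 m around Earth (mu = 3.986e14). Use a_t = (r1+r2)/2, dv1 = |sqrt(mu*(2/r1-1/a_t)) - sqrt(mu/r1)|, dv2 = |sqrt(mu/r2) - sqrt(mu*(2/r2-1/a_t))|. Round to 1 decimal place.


Step 1: Transfer semi-major axis a_t = (7.128590e+06 + 1.917736e+07) / 2 = 1.315298e+07 m
Step 2: v1 (circular at r1) = sqrt(mu/r1) = 7477.68 m/s
Step 3: v_t1 = sqrt(mu*(2/r1 - 1/a_t)) = 9029.2 m/s
Step 4: dv1 = |9029.2 - 7477.68| = 1551.52 m/s
Step 5: v2 (circular at r2) = 4559.05 m/s, v_t2 = 3356.33 m/s
Step 6: dv2 = |4559.05 - 3356.33| = 1202.72 m/s
Step 7: Total delta-v = 1551.52 + 1202.72 = 2754.2 m/s

2754.2


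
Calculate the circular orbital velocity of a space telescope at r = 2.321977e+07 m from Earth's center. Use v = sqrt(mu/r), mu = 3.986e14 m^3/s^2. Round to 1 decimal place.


Step 1: mu / r = 3.986e14 / 2.321977e+07 = 17166406.0411
Step 2: v = sqrt(17166406.0411) = 4143.2 m/s

4143.2


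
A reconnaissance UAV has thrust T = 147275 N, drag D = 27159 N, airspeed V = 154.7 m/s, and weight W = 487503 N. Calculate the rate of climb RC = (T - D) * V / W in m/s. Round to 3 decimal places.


Step 1: Excess thrust = T - D = 147275 - 27159 = 120116 N
Step 2: Excess power = 120116 * 154.7 = 18581945.2 W
Step 3: RC = 18581945.2 / 487503 = 38.117 m/s

38.117


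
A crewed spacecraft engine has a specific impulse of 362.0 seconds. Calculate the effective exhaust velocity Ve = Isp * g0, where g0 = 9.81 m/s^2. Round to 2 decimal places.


Step 1: Ve = Isp * g0 = 362.0 * 9.81
Step 2: Ve = 3551.22 m/s

3551.22


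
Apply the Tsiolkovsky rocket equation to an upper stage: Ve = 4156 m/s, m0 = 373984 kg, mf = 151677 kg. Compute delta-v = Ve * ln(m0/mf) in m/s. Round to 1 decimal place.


Step 1: Mass ratio m0/mf = 373984 / 151677 = 2.465661
Step 2: ln(2.465661) = 0.90246
Step 3: delta-v = 4156 * 0.90246 = 3750.6 m/s

3750.6


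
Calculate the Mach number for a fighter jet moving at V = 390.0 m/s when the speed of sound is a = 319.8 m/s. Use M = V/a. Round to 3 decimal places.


Step 1: M = V / a = 390.0 / 319.8
Step 2: M = 1.220

1.220


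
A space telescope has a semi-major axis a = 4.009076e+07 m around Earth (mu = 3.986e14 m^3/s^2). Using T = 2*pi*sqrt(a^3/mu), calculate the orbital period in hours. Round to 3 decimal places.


Step 1: a^3 / mu = 6.443664e+22 / 3.986e14 = 1.616574e+08
Step 2: sqrt(1.616574e+08) = 12714.4561 s
Step 3: T = 2*pi * 12714.4561 = 79887.28 s
Step 4: T in hours = 79887.28 / 3600 = 22.191 hours

22.191


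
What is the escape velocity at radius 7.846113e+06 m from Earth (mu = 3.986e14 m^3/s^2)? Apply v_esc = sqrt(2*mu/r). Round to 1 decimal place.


Step 1: 2*mu/r = 2 * 3.986e14 / 7.846113e+06 = 101604450.5094
Step 2: v_esc = sqrt(101604450.5094) = 10079.9 m/s

10079.9


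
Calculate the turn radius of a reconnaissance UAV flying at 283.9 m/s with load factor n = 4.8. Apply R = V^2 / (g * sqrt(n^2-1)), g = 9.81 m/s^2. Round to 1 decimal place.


Step 1: V^2 = 283.9^2 = 80599.21
Step 2: n^2 - 1 = 4.8^2 - 1 = 22.04
Step 3: sqrt(22.04) = 4.694678
Step 4: R = 80599.21 / (9.81 * 4.694678) = 1750.1 m

1750.1


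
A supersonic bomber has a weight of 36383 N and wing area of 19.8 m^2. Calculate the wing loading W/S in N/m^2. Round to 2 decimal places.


Step 1: Wing loading = W / S = 36383 / 19.8
Step 2: Wing loading = 1837.53 N/m^2

1837.53


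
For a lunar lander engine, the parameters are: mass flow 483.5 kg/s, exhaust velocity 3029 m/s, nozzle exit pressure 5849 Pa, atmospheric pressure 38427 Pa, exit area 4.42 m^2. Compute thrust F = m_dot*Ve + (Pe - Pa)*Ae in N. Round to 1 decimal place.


Step 1: Momentum thrust = m_dot * Ve = 483.5 * 3029 = 1464521.5 N
Step 2: Pressure thrust = (Pe - Pa) * Ae = (5849 - 38427) * 4.42 = -143994.76 N
Step 3: Total thrust F = 1464521.5 + -143994.76 = 1320526.7 N

1320526.7


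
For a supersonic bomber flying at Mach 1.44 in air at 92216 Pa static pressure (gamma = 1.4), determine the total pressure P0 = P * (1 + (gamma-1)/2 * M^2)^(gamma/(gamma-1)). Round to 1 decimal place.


Step 1: (gamma-1)/2 * M^2 = 0.2 * 2.0736 = 0.41472
Step 2: 1 + 0.41472 = 1.41472
Step 3: Exponent gamma/(gamma-1) = 3.5
Step 4: P0 = 92216 * 1.41472^3.5 = 310565.4 Pa

310565.4


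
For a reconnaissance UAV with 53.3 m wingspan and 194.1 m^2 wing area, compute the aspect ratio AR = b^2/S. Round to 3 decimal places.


Step 1: b^2 = 53.3^2 = 2840.89
Step 2: AR = 2840.89 / 194.1 = 14.636

14.636


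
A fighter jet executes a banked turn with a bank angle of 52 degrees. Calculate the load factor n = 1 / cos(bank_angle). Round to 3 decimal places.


Step 1: Convert 52 degrees to radians = 0.907571
Step 2: cos(52 deg) = 0.615661
Step 3: n = 1 / 0.615661 = 1.624

1.624


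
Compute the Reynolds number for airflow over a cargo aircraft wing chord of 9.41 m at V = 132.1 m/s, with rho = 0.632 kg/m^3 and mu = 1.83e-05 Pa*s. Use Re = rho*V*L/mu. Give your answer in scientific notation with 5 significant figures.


Step 1: Numerator = rho * V * L = 0.632 * 132.1 * 9.41 = 785.614552
Step 2: Re = 785.614552 / 1.83e-05
Step 3: Re = 4.2930e+07

4.2930e+07


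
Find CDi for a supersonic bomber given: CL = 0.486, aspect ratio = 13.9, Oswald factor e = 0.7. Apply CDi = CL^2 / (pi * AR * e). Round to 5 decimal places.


Step 1: CL^2 = 0.486^2 = 0.236196
Step 2: pi * AR * e = 3.14159 * 13.9 * 0.7 = 30.567697
Step 3: CDi = 0.236196 / 30.567697 = 0.00773

0.00773


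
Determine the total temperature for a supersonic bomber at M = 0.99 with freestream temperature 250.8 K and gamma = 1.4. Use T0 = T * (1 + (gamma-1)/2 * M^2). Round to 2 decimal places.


Step 1: (gamma-1)/2 = 0.2
Step 2: M^2 = 0.9801
Step 3: 1 + 0.2 * 0.9801 = 1.19602
Step 4: T0 = 250.8 * 1.19602 = 299.96 K

299.96


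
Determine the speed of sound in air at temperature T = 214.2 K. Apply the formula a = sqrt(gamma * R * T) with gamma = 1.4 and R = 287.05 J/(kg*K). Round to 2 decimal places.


Step 1: gamma * R * T = 1.4 * 287.05 * 214.2 = 86080.554
Step 2: a = sqrt(86080.554) = 293.39 m/s

293.39


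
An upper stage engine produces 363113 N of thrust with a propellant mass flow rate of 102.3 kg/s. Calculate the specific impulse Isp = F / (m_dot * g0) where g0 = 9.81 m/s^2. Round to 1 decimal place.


Step 1: m_dot * g0 = 102.3 * 9.81 = 1003.56
Step 2: Isp = 363113 / 1003.56 = 361.8 s

361.8


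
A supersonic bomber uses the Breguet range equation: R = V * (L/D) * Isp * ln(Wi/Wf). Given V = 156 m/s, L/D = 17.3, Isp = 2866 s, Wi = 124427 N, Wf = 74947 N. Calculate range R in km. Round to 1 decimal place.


Step 1: Coefficient = V * (L/D) * Isp = 156 * 17.3 * 2866 = 7734760.8 m
Step 2: Wi/Wf = 124427 / 74947 = 1.6602
Step 3: ln(1.6602) = 0.506938
Step 4: R = 7734760.8 * 0.506938 = 3921044.2 m = 3921.0 km

3921.0


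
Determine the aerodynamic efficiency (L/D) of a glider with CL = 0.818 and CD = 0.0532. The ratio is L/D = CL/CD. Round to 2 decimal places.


Step 1: L/D = CL / CD = 0.818 / 0.0532
Step 2: L/D = 15.38

15.38


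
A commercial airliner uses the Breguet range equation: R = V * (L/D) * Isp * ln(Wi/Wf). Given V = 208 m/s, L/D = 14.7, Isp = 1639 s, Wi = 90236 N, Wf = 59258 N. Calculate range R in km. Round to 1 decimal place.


Step 1: Coefficient = V * (L/D) * Isp = 208 * 14.7 * 1639 = 5011406.4 m
Step 2: Wi/Wf = 90236 / 59258 = 1.522765
Step 3: ln(1.522765) = 0.420528
Step 4: R = 5011406.4 * 0.420528 = 2107435.0 m = 2107.4 km

2107.4


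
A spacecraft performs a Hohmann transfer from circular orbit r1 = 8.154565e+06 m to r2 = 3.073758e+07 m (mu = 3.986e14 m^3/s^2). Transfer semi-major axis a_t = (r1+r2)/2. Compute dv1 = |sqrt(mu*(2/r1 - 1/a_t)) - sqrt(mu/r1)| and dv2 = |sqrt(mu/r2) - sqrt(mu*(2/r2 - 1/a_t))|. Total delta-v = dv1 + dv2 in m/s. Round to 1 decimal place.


Step 1: Transfer semi-major axis a_t = (8.154565e+06 + 3.073758e+07) / 2 = 1.944607e+07 m
Step 2: v1 (circular at r1) = sqrt(mu/r1) = 6991.47 m/s
Step 3: v_t1 = sqrt(mu*(2/r1 - 1/a_t)) = 8789.96 m/s
Step 4: dv1 = |8789.96 - 6991.47| = 1798.5 m/s
Step 5: v2 (circular at r2) = 3601.09 m/s, v_t2 = 2331.94 m/s
Step 6: dv2 = |3601.09 - 2331.94| = 1269.14 m/s
Step 7: Total delta-v = 1798.5 + 1269.14 = 3067.6 m/s

3067.6


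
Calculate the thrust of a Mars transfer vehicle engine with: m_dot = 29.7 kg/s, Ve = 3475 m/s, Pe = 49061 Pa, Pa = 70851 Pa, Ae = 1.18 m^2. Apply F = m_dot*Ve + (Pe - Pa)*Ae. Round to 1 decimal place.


Step 1: Momentum thrust = m_dot * Ve = 29.7 * 3475 = 103207.5 N
Step 2: Pressure thrust = (Pe - Pa) * Ae = (49061 - 70851) * 1.18 = -25712.20 N
Step 3: Total thrust F = 103207.5 + -25712.20 = 77495.3 N

77495.3


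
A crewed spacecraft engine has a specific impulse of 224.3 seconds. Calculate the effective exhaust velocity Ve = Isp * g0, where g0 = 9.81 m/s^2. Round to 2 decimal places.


Step 1: Ve = Isp * g0 = 224.3 * 9.81
Step 2: Ve = 2200.38 m/s

2200.38


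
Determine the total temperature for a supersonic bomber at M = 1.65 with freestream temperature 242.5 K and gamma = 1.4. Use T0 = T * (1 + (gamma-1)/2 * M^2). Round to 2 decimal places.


Step 1: (gamma-1)/2 = 0.2
Step 2: M^2 = 2.7225
Step 3: 1 + 0.2 * 2.7225 = 1.5445
Step 4: T0 = 242.5 * 1.5445 = 374.54 K

374.54


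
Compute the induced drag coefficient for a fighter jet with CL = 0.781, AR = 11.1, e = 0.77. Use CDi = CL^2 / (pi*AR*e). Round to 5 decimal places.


Step 1: CL^2 = 0.781^2 = 0.609961
Step 2: pi * AR * e = 3.14159 * 11.1 * 0.77 = 26.851192
Step 3: CDi = 0.609961 / 26.851192 = 0.02272

0.02272


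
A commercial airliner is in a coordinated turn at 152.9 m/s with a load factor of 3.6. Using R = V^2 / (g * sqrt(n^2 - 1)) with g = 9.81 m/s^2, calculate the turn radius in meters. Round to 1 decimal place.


Step 1: V^2 = 152.9^2 = 23378.41
Step 2: n^2 - 1 = 3.6^2 - 1 = 11.96
Step 3: sqrt(11.96) = 3.458323
Step 4: R = 23378.41 / (9.81 * 3.458323) = 689.1 m

689.1
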